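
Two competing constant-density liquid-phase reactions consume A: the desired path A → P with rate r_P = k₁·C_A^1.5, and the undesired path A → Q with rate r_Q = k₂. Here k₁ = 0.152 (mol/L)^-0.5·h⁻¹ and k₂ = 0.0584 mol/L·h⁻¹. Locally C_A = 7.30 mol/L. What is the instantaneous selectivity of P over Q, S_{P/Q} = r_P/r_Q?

S_{P/Q} = r_P/r_Q = (k₁·C_A^1.5)/(k₂) = (k₁/k₂)·C_A^1.5.
= (0.152×7.300^1.5) / (0.0584) = 2.998/0.05840 = 51.3.

51.3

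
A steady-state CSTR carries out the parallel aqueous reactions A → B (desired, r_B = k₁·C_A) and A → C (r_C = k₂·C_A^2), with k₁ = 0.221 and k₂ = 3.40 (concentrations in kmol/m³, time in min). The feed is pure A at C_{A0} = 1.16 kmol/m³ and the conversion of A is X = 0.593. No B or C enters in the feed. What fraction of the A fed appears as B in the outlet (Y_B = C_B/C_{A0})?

0.0718

Exit C_A = C_{A0}(1−X) = 1.16×0.407 = 0.4721 kmol/m³.
Rates in a CSTR are evaluated at the outlet concentration: r_B = 0.221×0.4721 = 0.1043, r_C = 3.40×0.4721^2 = 0.7579.
Fraction of consumed A going to B: r_B/(r_B+r_C) = 0.1210.
C_B = 0.1210·C_{A0}·X = 0.1210×1.16×0.593 = 0.0832 kmol/m³; Y_B = C_B/C_{A0} = 0.0718.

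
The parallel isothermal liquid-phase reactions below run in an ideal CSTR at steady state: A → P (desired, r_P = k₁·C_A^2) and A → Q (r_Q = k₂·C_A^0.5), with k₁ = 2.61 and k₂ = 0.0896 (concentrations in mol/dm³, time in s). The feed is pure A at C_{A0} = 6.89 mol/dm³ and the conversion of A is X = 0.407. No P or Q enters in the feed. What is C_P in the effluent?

Exit C_A = C_{A0}(1−X) = 6.89×0.593 = 4.086 mol/dm³.
Rates in a CSTR are evaluated at the outlet concentration: r_P = 2.61×4.086^2 = 43.57, r_Q = 0.0896×4.086^0.5 = 0.1811.
Fraction of consumed A going to P: r_P/(r_P+r_Q) = 0.9959.
C_P = 0.9959·C_{A0}·X = 0.9959×6.89×0.407 = 2.79 mol/dm³.

2.79 mol/dm³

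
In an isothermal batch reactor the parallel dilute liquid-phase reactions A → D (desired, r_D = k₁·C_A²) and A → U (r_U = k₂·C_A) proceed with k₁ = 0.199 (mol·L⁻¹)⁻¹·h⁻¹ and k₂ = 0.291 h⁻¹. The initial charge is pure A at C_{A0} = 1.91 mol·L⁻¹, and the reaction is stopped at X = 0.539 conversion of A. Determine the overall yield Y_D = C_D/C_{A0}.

0.260

C_A = C_{A0}(1−X) = 0.8805 mol·L⁻¹.
Along a PFR/batch, dC_U/dC_A = −r_U/(r_D+r_U) = −k₂/(k₂+k₁·C_A).
Integrating from C_{A0} to C_A: C_U = (0.291/0.199)·ln[(0.291+0.199·1.91)/(0.291+0.199·0.881)] = 1.462·ln(0.6711/0.4662) = 0.5326 mol·L⁻¹.
Then C_D = (C_{A0}−C_A) − C_U = 1.029 − 0.5326 = 0.4969 mol·L⁻¹.
Y_D = C_D/C_{A0} = 0.4969/1.91 = 0.260.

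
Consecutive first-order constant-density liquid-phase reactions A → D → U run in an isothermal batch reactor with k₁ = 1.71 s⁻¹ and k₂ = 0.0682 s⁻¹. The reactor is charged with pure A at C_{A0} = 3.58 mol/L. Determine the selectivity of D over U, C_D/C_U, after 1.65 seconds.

12.1

The intermediate concentration in a first-order A→B→C sequence is C_D = k₁C_{A0}(e^(−k₁t) − e^(−k₂t))/(k₂−k₁).
e^(−k₁t) = e^(−1.71×1.65) = e^(−2.821) = 0.05952; e^(−k₂t) = e^(−0.1125) = 0.8936.
C_D = 1.71×3.58/(0.0682−1.71) × (0.05952−0.8936) = (-3.729)×(-0.8341) = 3.110 mol/L.
C_A = C_{A0}e^(−k₁t) = 0.2131 mol/L, so C_U = C_{A0}−C_A−C_D = 0.2570 mol/L; C_D/C_U = 12.1.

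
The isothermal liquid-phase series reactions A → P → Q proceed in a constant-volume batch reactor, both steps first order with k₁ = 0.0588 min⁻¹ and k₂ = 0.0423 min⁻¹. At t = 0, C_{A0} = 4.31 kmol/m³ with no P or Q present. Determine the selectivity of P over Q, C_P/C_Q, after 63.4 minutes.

0.193

Solving the coupled first-order balances gives C_P(t) = [k₁/(k₂−k₁)]·C_{A0}·(e^(−k₁t) − e^(−k₂t)).
e^(−k₁t) = e^(−0.0588×63.4) = e^(−3.728) = 0.02404; e^(−k₂t) = e^(−2.682) = 0.06844.
C_P = 0.0588×4.31/(0.0423−0.0588) × (0.02404−0.06844) = (-15.36)×(-0.04440) = 0.6819 kmol/m³.
C_A = C_{A0}e^(−k₁t) = 0.1036 kmol/m³, so C_Q = C_{A0}−C_A−C_P = 3.524 kmol/m³; C_P/C_Q = 0.193.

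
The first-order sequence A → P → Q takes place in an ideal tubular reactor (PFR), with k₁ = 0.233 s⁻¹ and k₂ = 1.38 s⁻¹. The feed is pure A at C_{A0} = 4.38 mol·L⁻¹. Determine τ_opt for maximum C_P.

Setting dC_P/dτ = 0 gives τ_opt = ln(k₂/k₁)/(k₂−k₁).
= ln(1.38/0.233)/(1.38−0.233) = ln(5.923)/1.147 = 1.779/1.147 = 1.55 s.

1.55 s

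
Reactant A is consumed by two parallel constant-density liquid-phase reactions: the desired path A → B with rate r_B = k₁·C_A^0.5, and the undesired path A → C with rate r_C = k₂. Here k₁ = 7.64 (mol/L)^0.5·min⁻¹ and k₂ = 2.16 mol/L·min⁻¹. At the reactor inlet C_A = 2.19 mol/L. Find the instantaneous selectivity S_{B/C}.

5.23

S_{B/C} = r_B/r_C = (k₁·C_A^0.5)/(k₂) = (k₁/k₂)·C_A^0.5.
= (7.64×2.190^0.5) / (2.16) = 11.31/2.160 = 5.23.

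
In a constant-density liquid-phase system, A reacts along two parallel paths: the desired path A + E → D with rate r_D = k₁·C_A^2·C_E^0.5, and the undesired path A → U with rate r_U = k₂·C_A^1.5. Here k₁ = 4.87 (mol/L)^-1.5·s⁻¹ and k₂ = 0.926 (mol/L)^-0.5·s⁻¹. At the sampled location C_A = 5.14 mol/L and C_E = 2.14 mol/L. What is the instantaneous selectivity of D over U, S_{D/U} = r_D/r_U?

S_{D/U} = r_D/r_U = (k₁·C_A^2·C_E^0.5)/(k₂·C_A^1.5) = (k₁/k₂)·C_A^0.5·C_E^0.5.
= (4.87×5.140^2×2.140^0.5) / (0.926×5.140^1.5) = 188.2/10.79 = 17.4.

17.4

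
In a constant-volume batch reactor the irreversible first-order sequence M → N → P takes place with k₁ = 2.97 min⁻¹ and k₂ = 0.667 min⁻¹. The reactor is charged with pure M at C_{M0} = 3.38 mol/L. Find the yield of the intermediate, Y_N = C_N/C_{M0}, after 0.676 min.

0.648

Solving the coupled first-order balances gives C_N(t) = [k₁/(k₂−k₁)]·C_{M0}·(e^(−k₁t) − e^(−k₂t)).
e^(−k₁t) = e^(−2.97×0.676) = e^(−2.008) = 0.1343; e^(−k₂t) = e^(−0.4509) = 0.6371.
C_N = 2.97×3.38/(0.667−2.97) × (0.1343−0.6371) = (-4.359)×(-0.5028) = 2.192 mol/L.
Y_N = C_N/C_{M0} = 2.192/3.38 = 0.648.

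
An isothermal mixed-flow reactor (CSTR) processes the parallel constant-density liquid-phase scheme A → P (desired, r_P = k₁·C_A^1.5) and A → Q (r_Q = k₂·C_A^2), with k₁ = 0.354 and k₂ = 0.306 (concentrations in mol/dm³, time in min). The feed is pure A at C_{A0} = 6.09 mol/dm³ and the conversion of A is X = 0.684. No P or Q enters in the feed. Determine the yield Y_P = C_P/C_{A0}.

0.311

Exit C_A = C_{A0}(1−X) = 6.09×0.316 = 1.924 mol/dm³.
In a CSTR the entire volume is at exit conditions, so r_P = 0.354×1.924^1.5 = 0.9451 and r_Q = 0.306×1.924^2 = 1.133.
Fraction of consumed A going to P: r_P/(r_P+r_Q) = 0.4547.
C_P = 0.4547·C_{A0}·X = 0.4547×6.09×0.684 = 1.89 mol/dm³; Y_P = C_P/C_{A0} = 0.311.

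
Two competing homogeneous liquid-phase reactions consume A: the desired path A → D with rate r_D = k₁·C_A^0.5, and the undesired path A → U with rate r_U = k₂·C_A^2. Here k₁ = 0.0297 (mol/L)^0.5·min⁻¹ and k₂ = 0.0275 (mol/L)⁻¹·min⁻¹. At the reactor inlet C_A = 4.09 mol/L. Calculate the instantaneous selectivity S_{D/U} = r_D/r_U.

S_{D/U} = r_D/r_U = (k₁·C_A^0.5)/(k₂·C_A^2) = (k₁/k₂)·C_A^-1.5.
= (0.0297×4.090^0.5) / (0.0275×4.090^2) = 0.06006/0.4600 = 0.131.

0.131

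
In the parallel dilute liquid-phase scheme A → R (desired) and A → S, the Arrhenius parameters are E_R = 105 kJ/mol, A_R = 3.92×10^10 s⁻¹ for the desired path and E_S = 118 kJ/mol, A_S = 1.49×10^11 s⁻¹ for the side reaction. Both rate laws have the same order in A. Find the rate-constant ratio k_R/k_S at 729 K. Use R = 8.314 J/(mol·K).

Since both paths have the same order in A, the concentration cancels and S_{R/S} = k_R/k_S = (A_R/A_S)·exp[(E_S−E_R)/(RT)].
(E_S−E_R)/(RT) = (118−105)×10³/(8.314×729) = 13000/6061 = 2.145.
k_R/k_S = (3.92×10^10/1.49×10^11)·exp(2.145) = 0.2631 × 8.541 = 2.25.
Since E_R < E_S, lowering the temperature improves selectivity toward R.

2.25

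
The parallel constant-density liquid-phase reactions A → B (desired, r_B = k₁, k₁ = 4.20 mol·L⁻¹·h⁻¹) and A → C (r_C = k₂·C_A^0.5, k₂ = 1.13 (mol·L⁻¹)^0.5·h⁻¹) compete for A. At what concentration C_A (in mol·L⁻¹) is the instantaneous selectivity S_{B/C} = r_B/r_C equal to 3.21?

1.34 mol·L⁻¹

S_{B/C} = (k₁/k₂)·C_A^-0.5 ⇒ C_A = (S·k₂/k₁)^(-2).
= (3.21×1.13/4.20)^(-2) = (0.8636)^(-2) = 1.34 mol·L⁻¹.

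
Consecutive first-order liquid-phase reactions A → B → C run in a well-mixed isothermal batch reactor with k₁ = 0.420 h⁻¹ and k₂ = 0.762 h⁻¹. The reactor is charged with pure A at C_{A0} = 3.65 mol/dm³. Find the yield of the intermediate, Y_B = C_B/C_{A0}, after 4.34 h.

0.153

The intermediate concentration in a first-order A→B→C sequence is C_B = k₁C_{A0}(e^(−k₁t) − e^(−k₂t))/(k₂−k₁).
e^(−k₁t) = e^(−0.420×4.34) = e^(−1.823) = 0.1616; e^(−k₂t) = e^(−3.307) = 0.03662.
C_B = 0.420×3.65/(0.762−0.420) × (0.1616−0.03662) = 4.482×0.1249 = 0.5601 mol/dm³.
Y_B = C_B/C_{A0} = 0.5601/3.65 = 0.153.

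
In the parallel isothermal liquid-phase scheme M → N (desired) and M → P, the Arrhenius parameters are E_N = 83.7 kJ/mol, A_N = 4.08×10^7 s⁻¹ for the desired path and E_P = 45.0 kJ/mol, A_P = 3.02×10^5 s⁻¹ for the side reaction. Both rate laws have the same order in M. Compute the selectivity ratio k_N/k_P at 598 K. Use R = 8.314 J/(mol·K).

k_N/k_P = (A_N/A_P)·exp[−(E_N−E_P)/(RT)] = (A_N/A_P)·exp[(E_P−E_N)/(RT)].
(E_P−E_N)/(RT) = (45.0−83.7)×10³/(8.314×598) = -38700/4972 = -7.784.
k_N/k_P = (4.08×10^7/3.02×10^5)·exp(-7.784) = 135.1 × 4.164×10^-4 = 0.0563.

0.0563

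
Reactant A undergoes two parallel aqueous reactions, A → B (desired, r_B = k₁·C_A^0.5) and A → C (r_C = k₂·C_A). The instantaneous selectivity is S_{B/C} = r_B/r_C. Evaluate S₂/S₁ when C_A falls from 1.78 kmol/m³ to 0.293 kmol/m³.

2.46

S_{B/C} = (k₁/k₂)·C_A^-0.5, so S₂/S₁ = (C_{A,2}/C_{A,1})^-0.5.
= (0.293/1.78)^(-0.5) = (0.1646)^(-0.5) = 2.46.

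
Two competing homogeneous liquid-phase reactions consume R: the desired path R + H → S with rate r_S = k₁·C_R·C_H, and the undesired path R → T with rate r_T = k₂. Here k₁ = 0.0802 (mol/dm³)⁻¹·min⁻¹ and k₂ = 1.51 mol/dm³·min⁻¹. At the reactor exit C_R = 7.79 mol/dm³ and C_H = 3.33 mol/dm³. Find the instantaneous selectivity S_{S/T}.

S_{S/T} = r_S/r_T = (k₁·C_R·C_H)/(k₂) = (k₁/k₂)·C_R·C_H.
= (0.0802×7.790×3.330) / (1.51) = 2.080/1.510 = 1.38.
Since the desired path is higher order in R, keeping C_R high (PFR or concentrated feed) favours S.

1.38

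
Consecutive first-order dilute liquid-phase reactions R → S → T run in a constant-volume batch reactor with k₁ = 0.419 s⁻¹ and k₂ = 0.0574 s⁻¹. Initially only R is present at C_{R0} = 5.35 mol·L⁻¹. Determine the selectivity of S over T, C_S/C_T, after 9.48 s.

For first-order series with pure R initially, C_S(t) = k₁C_{R0}/(k₂−k₁)·(e^(−k₁t) − e^(−k₂t)).
e^(−k₁t) = e^(−0.419×9.48) = e^(−3.972) = 0.01883; e^(−k₂t) = e^(−0.5442) = 0.5803.
C_S = 0.419×5.35/(0.0574−0.419) × (0.01883−0.5803) = (-6.199)×(-0.5615) = 3.481 mol·L⁻¹.
C_R = C_{R0}e^(−k₁t) = 0.1008 mol·L⁻¹, so C_T = C_{R0}−C_R−C_S = 1.768 mol·L⁻¹; C_S/C_T = 1.97.

1.97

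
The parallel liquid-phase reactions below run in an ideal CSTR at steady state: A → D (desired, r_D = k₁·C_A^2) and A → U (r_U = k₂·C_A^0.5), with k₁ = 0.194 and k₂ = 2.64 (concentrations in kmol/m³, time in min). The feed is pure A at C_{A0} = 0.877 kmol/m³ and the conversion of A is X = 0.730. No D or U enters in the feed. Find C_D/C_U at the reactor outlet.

Exit C_A = C_{A0}(1−X) = 0.877×0.270 = 0.2368 kmol/m³.
In a CSTR the entire volume is at exit conditions, so r_D = 0.194×0.2368^2 = 0.01088 and r_U = 2.64×0.2368^0.5 = 1.285.
Overall selectivity = C_D/C_U = r_Dτ/(r_Uτ) = r_D/r_U = 0.00847.

0.00847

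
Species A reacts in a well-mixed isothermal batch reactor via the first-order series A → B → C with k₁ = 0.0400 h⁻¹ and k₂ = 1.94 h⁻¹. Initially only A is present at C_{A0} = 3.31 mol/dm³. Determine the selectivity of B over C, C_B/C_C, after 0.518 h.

1.70

For first-order series with pure A initially, C_B(t) = k₁C_{A0}/(k₂−k₁)·(e^(−k₁t) − e^(−k₂t)).
e^(−k₁t) = e^(−0.0400×0.518) = e^(−0.02072) = 0.9795; e^(−k₂t) = e^(−1.005) = 0.3661.
C_B = 0.0400×3.31/(1.94−0.0400) × (0.9795−0.3661) = 0.06968×0.6134 = 0.04275 mol/dm³.
C_A = C_{A0}e^(−k₁t) = 3.242 mol/dm³, so C_C = C_{A0}−C_A−C_B = 0.02513 mol/dm³; C_B/C_C = 1.70.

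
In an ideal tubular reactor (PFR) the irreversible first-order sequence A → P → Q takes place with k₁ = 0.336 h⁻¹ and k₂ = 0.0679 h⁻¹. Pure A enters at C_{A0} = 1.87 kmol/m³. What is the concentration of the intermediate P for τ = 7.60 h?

1.22 kmol/m³

For first-order series with pure A initially, C_P(τ) = k₁C_{A0}/(k₂−k₁)·(e^(−k₁τ) − e^(−k₂τ)).
e^(−k₁τ) = e^(−0.336×7.60) = e^(−2.554) = 0.07780; e^(−k₂τ) = e^(−0.5160) = 0.5969.
C_P = 0.336×1.87/(0.0679−0.336) × (0.07780−0.5969) = (-2.344)×(-0.5191) = 1.217 kmol/m³.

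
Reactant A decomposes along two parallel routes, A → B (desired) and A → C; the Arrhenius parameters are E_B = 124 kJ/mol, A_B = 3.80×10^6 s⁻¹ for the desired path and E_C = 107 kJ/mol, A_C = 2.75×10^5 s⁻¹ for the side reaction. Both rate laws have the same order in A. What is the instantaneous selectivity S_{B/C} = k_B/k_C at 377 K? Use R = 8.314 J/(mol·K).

0.0609

k_B/k_C = (A_B/A_C)·exp[−(E_B−E_C)/(RT)] = (A_B/A_C)·exp[(E_C−E_B)/(RT)].
(E_C−E_B)/(RT) = (107−124)×10³/(8.314×377) = -17000/3134 = -5.424.
k_B/k_C = (3.80×10^6/2.75×10^5)·exp(-5.424) = 13.82 × 0.004411 = 0.0609.
Since E_B > E_C, raising the temperature improves selectivity toward B.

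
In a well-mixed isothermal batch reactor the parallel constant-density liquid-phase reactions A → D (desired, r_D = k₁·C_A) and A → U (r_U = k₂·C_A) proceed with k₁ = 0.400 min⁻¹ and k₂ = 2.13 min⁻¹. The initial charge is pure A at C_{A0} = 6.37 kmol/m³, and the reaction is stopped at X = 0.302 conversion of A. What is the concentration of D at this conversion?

C_A = C_{A0}(1−X) = 4.446 kmol/m³.
Both paths are first order in A, so the instantaneous fraction to D is constant: dC_D/d(−C_A) = k₁/(k₁+k₂) = 0.1581.
C_D = 0.1581·(C_{A0}−C_A) = 0.1581×1.924 = 0.304 kmol/m³.

0.304 kmol/m³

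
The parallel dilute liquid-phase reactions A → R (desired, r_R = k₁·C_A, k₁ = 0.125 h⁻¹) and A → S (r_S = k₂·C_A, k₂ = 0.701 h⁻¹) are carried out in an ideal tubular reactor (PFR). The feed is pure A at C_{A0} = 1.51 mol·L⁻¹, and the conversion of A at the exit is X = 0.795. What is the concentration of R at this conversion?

0.182 mol·L⁻¹

C_A = C_{A0}(1−X) = 0.3095 mol·L⁻¹.
Both paths are first order in A, so the instantaneous fraction to R is constant: dC_R/d(−C_A) = k₁/(k₁+k₂) = 0.1513.
C_R = 0.1513·(C_{A0}−C_A) = 0.1513×1.200 = 0.182 mol·L⁻¹.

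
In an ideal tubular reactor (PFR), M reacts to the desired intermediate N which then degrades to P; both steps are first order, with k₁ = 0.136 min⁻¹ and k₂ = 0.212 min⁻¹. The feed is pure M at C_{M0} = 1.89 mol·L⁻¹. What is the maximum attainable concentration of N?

0.548 mol·L⁻¹

Evaluating C_N at τ_opt = ln(k₂/k₁)/(k₂−k₁) gives C_{N,max}/C_{M0} = (k₁/k₂)^[k₂/(k₂−k₁)].
= (0.136/0.212)^(0.212/(0.212−0.136)) = (0.6415)^(2.789) = 0.2899.
C_{N,max} = 0.2899×1.89 = 0.548 mol·L⁻¹.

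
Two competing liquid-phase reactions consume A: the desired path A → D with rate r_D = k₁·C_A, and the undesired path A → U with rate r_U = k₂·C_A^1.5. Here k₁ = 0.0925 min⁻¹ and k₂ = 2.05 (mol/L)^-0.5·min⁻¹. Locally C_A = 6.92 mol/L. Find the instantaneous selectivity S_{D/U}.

0.0172

S_{D/U} = r_D/r_U = (k₁·C_A)/(k₂·C_A^1.5) = (k₁/k₂)·C_A^-0.5.
= (0.0925×6.920) / (2.05×6.920^1.5) = 0.6401/37.32 = 0.0172.
The undesired path is higher order in A, so low C_A (CSTR or dilute feed) favours D.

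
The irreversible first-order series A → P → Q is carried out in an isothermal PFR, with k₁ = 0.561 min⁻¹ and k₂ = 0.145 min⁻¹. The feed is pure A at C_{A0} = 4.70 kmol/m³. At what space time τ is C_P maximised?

3.25 min

The intermediate peaks when r₁ = r₂, i.e. k₁e^(−k₁τ) = k₂e^(−k₂τ), giving τ_opt = ln(k₂/k₁)/(k₂−k₁).
= ln(0.145/0.561)/(0.145−0.561) = ln(0.2585)/-0.4160 = -1.353/-0.4160 = 3.25 min.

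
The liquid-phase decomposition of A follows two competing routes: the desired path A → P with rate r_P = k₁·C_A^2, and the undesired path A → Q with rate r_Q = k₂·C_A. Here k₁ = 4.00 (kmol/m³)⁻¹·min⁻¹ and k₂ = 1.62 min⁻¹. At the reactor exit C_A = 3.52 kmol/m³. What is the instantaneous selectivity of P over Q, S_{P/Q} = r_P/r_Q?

S_{P/Q} = r_P/r_Q = (k₁·C_A^2)/(k₂·C_A) = (k₁/k₂)·C_A.
= (4.00×3.520^2) / (1.62×3.520) = 49.56/5.702 = 8.69.

8.69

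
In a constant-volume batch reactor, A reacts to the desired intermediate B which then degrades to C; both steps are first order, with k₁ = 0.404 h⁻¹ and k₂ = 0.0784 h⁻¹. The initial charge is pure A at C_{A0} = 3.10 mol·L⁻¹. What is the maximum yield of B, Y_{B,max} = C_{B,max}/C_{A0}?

For a first-order series the maximum intermediate yield is C_{B,max}/C_{A0} = (k₁/k₂)^[k₂/(k₂−k₁)].
= (0.404/0.0784)^(0.0784/(0.0784−0.404)) = (5.153)^(-0.2408) = 0.6738.

0.674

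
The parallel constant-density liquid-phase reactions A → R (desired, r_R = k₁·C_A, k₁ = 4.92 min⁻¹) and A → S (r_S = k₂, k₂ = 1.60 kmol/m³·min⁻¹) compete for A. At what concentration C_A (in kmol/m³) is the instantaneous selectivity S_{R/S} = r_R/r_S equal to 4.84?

1.57 kmol/m³

S_{R/S} = (k₁/k₂)·C_A ⇒ C_A = S·k₂/k₁.
= 4.84×1.60/4.92 = 1.57 kmol/m³.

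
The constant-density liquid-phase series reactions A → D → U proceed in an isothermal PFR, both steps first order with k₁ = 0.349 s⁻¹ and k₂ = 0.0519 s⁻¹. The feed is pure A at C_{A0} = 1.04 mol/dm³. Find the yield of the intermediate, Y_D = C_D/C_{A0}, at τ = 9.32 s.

0.679

Solving the coupled first-order balances gives C_D(τ) = [k₁/(k₂−k₁)]·C_{A0}·(e^(−k₁τ) − e^(−k₂τ)).
e^(−k₁τ) = e^(−0.349×9.32) = e^(−3.253) = 0.03867; e^(−k₂τ) = e^(−0.4837) = 0.6165.
C_D = 0.349×1.04/(0.0519−0.349) × (0.03867−0.6165) = (-1.222)×(-0.5778) = 0.7059 mol/dm³.
Y_D = C_D/C_{A0} = 0.7059/1.04 = 0.679.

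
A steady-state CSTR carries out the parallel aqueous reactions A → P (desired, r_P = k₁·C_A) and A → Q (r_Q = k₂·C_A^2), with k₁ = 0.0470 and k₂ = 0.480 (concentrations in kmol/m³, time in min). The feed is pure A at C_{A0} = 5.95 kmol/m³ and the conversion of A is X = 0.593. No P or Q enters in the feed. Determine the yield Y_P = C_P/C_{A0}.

Exit C_A = C_{A0}(1−X) = 5.95×0.407 = 2.422 kmol/m³.
In a CSTR the entire volume is at exit conditions, so r_P = 0.0470×2.422 = 0.1138 and r_Q = 0.480×2.422^2 = 2.815.
Fraction of consumed A going to P: r_P/(r_P+r_Q) = 0.03886.
C_P = 0.03886·C_{A0}·X = 0.03886×5.95×0.593 = 0.137 kmol/m³; Y_P = C_P/C_{A0} = 0.0230.

0.0230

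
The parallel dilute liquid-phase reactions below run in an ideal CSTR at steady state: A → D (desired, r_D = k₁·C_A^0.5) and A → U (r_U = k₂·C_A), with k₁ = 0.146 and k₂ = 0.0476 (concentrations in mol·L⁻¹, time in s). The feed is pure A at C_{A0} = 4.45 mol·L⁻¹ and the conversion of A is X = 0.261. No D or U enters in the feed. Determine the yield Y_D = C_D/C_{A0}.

Exit C_A = C_{A0}(1−X) = 4.45×0.739 = 3.289 mol·L⁻¹.
Rates in a CSTR are evaluated at the outlet concentration: r_D = 0.146×3.289^0.5 = 0.2648, r_U = 0.0476×3.289 = 0.1565.
Fraction of consumed A going to D: r_D/(r_D+r_U) = 0.6284.
C_D = 0.6284·C_{A0}·X = 0.6284×4.45×0.261 = 0.730 mol·L⁻¹; Y_D = C_D/C_{A0} = 0.164.

0.164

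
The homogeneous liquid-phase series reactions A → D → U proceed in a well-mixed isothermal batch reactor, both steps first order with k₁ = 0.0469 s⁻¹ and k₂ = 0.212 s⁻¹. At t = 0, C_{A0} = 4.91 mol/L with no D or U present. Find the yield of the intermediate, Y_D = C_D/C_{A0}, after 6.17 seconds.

The intermediate concentration in a first-order A→B→C sequence is C_D = k₁C_{A0}(e^(−k₁t) − e^(−k₂t))/(k₂−k₁).
e^(−k₁t) = e^(−0.0469×6.17) = e^(−0.2894) = 0.7487; e^(−k₂t) = e^(−1.308) = 0.2703.
C_D = 0.0469×4.91/(0.212−0.0469) × (0.7487−0.2703) = 1.395×0.4784 = 0.6672 mol/L.
Y_D = C_D/C_{A0} = 0.6672/4.91 = 0.136.

0.136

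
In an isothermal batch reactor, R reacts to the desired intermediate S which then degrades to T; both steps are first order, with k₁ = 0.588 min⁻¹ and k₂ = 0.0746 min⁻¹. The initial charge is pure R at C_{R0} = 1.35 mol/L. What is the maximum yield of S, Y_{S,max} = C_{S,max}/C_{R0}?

Evaluating C_S at t_opt = ln(k₂/k₁)/(k₂−k₁) gives C_{S,max}/C_{R0} = (k₁/k₂)^[k₂/(k₂−k₁)].
= (0.588/0.0746)^(0.0746/(0.0746−0.588)) = (7.882)^(-0.1453) = 0.7408.

0.741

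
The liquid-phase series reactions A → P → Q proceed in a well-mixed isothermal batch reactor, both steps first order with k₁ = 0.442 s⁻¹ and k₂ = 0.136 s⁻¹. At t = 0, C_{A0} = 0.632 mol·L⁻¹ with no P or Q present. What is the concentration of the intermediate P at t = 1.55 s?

For first-order series with pure A initially, C_P(t) = k₁C_{A0}/(k₂−k₁)·(e^(−k₁t) − e^(−k₂t)).
e^(−k₁t) = e^(−0.442×1.55) = e^(−0.6851) = 0.5040; e^(−k₂t) = e^(−0.2108) = 0.8099.
C_P = 0.442×0.632/(0.136−0.442) × (0.5040−0.8099) = (-0.9129)×(-0.3059) = 0.2792 mol·L⁻¹.

0.279 mol·L⁻¹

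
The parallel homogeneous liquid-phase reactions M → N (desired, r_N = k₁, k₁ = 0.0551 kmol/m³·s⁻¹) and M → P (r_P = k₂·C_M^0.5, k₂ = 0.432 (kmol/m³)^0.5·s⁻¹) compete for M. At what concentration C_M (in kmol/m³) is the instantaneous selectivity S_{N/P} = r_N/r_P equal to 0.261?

S_{N/P} = (k₁/k₂)·C_M^-0.5 ⇒ C_M = (S·k₂/k₁)^(-2).
= (0.261×0.432/0.0551)^(-2) = (2.046)^(-2) = 0.239 kmol/m³.

0.239 kmol/m³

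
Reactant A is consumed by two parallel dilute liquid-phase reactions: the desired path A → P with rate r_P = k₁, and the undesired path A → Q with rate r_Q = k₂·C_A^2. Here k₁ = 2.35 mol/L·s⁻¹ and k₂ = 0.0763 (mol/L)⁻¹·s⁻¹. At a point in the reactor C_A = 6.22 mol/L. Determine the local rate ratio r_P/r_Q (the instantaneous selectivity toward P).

0.796

S_{P/Q} = r_P/r_Q = (k₁)/(k₂·C_A^2) = (k₁/k₂)·C_A^-2.
= (2.35) / (0.0763×6.220^2) = 2.350/2.952 = 0.796.
The undesired path is higher order in A, so low C_A (CSTR or dilute feed) favours P.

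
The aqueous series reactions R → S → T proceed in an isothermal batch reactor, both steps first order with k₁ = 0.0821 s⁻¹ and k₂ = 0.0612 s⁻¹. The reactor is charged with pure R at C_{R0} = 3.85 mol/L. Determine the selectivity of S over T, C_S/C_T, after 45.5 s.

Solving the coupled first-order balances gives C_S(t) = [k₁/(k₂−k₁)]·C_{R0}·(e^(−k₁t) − e^(−k₂t)).
e^(−k₁t) = e^(−0.0821×45.5) = e^(−3.736) = 0.02386; e^(−k₂t) = e^(−2.785) = 0.06175.
C_S = 0.0821×3.85/(0.0612−0.0821) × (0.02386−0.06175) = (-15.12)×(-0.03789) = 0.5731 mol/L.
C_R = C_{R0}e^(−k₁t) = 0.09186 mol/L, so C_T = C_{R0}−C_R−C_S = 3.185 mol/L; C_S/C_T = 0.180.

0.180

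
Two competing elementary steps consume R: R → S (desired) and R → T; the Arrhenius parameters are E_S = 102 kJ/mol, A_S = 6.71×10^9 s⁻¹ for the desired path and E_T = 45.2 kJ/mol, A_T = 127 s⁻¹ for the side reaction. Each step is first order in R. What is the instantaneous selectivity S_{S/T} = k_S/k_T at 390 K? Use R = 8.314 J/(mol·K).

k_S/k_T = (A_S/A_T)·exp[−(E_S−E_T)/(RT)] = (A_S/A_T)·exp[(E_T−E_S)/(RT)].
(E_T−E_S)/(RT) = (45.2−102)×10³/(8.314×390) = -56800/3242 = -17.52.
k_S/k_T = (6.71×10^9/127)·exp(-17.52) = 5.283×10^7 × 2.467×10^-8 = 1.30.
Since E_S > E_T, raising the temperature improves selectivity toward S.

1.30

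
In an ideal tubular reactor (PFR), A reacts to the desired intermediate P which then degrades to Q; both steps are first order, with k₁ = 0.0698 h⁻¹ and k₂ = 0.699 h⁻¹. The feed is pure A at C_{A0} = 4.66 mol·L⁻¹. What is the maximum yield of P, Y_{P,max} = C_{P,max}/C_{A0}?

Evaluating C_P at τ_opt = ln(k₂/k₁)/(k₂−k₁) gives C_{P,max}/C_{A0} = (k₁/k₂)^[k₂/(k₂−k₁)].
= (0.0698/0.699)^(0.699/(0.699−0.0698)) = (0.09986)^(1.111) = 0.07733.

0.0773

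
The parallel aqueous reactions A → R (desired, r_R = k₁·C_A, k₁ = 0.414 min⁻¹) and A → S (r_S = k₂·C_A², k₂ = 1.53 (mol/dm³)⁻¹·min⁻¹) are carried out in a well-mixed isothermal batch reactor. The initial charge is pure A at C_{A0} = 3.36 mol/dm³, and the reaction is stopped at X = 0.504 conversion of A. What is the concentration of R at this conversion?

0.170 mol/dm³

C_A = C_{A0}(1−X) = 1.667 mol/dm³.
Along a PFR/batch, dC_R/dC_A = −r_R/(r_R+r_S) = −k₁/(k₁+k₂·C_A).
Integrating from C_{A0} to C_A: C_R = (0.414/1.53)·ln[(0.414+1.53·3.36)/(0.414+1.53·1.67)] = 0.2706·ln(5.555/2.964) = 0.1700 mol/dm³.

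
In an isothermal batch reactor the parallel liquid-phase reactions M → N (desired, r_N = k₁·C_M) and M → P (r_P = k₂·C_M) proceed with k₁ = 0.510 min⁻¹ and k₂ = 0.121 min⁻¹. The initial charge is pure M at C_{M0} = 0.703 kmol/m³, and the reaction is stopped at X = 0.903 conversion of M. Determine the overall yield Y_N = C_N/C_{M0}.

C_M = C_{M0}(1−X) = 0.06819 kmol/m³.
Both paths are first order in M, so the instantaneous fraction to N is constant: dC_N/d(−C_M) = k₁/(k₁+k₂) = 0.8082.
C_N = 0.8082·(C_{M0}−C_M) = 0.8082×0.6348 = 0.513 kmol/m³.
Y_N = C_N/C_{M0} = 0.5131/0.703 = 0.730.

0.730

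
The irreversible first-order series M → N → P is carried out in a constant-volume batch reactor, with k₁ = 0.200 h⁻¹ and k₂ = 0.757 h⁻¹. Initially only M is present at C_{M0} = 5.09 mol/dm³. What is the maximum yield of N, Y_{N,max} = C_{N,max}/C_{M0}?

Evaluating C_N at t_opt = ln(k₂/k₁)/(k₂−k₁) gives C_{N,max}/C_{M0} = (k₁/k₂)^[k₂/(k₂−k₁)].
= (0.200/0.757)^(0.757/(0.757−0.200)) = (0.2642)^(1.359) = 0.1638.

0.164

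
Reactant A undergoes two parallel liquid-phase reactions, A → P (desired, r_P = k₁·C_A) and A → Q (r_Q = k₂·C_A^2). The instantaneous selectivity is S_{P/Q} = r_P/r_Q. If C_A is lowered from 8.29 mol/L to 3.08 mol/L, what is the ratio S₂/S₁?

S_{P/Q} = (k₁/k₂)·C_A⁻¹, so S₂/S₁ = (C_{A,2}/C_{A,1})⁻¹.
= 8.29/3.08 = 2.69.
Selectivity toward P rises as C_A falls — low-concentration operation is favoured.

2.69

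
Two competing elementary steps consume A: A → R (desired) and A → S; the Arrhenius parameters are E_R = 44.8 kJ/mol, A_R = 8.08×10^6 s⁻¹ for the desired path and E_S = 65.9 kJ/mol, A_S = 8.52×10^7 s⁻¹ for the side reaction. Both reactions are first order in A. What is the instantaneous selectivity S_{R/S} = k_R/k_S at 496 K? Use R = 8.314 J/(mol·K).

Since both paths have the same order in A, the concentration cancels and S_{R/S} = k_R/k_S = (A_R/A_S)·exp[(E_S−E_R)/(RT)].
(E_S−E_R)/(RT) = (65.9−44.8)×10³/(8.314×496) = 21100/4124 = 5.117.
k_R/k_S = (8.08×10^6/8.52×10^7)·exp(5.117) = 0.09484 × 166.8 = 15.8.

15.8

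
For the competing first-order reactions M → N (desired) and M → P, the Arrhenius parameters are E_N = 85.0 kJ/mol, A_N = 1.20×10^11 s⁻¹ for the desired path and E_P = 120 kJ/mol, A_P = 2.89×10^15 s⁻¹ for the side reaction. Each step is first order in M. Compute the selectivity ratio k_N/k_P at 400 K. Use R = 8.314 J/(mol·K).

Since both paths have the same order in M, the concentration cancels and S_{N/P} = k_N/k_P = (A_N/A_P)·exp[(E_P−E_N)/(RT)].
(E_P−E_N)/(RT) = (120−85.0)×10³/(8.314×400) = 35000/3326 = 10.52.
k_N/k_P = (1.20×10^11/2.89×10^15)·exp(10.52) = 4.152×10^-5 × 37213 = 1.55.

1.55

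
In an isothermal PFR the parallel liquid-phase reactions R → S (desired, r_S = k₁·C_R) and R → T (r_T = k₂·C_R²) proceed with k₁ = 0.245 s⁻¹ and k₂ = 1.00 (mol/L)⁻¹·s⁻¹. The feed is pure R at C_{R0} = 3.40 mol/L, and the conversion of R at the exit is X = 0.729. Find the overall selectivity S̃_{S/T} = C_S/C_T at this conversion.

0.127

C_R = C_{R0}(1−X) = 0.9214 mol/L.
Along a PFR/batch, dC_S/dC_R = −r_S/(r_S+r_T) = −k₁/(k₁+k₂·C_R).
Integrating from C_{R0} to C_R: C_S = (0.245/1.00)·ln[(0.245+1.00·3.40)/(0.245+1.00·0.921)] = 0.2450·ln(3.645/1.166) = 0.2792 mol/L.
C_T = (C_{R0}−C_R)−C_S = 2.199 mol/L; S̃_{S/T} = 0.2792/2.199 = 0.127.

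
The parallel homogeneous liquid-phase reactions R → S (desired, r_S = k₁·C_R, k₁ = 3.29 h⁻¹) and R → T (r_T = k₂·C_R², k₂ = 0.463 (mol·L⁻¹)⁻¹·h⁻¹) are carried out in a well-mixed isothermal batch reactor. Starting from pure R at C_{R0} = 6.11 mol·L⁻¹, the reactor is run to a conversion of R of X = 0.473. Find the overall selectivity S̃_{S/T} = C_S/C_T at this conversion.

1.54

C_R = C_{R0}(1−X) = 3.220 mol·L⁻¹.
Along a PFR/batch, dC_S/dC_R = −r_S/(r_S+r_T) = −k₁/(k₁+k₂·C_R).
Integrating from C_{R0} to C_R: C_S = (3.29/0.463)·ln[(3.29+0.463·6.11)/(3.29+0.463·3.22)] = 7.106·ln(6.119/4.781) = 1.754 mol·L⁻¹.
C_T = (C_{R0}−C_R)−C_S = 1.137 mol·L⁻¹; S̃_{S/T} = 1.754/1.137 = 1.54.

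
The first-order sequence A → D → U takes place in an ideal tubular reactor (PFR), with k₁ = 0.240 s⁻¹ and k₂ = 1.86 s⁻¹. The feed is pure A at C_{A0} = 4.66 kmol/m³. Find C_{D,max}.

Evaluating C_D at τ_opt = ln(k₂/k₁)/(k₂−k₁) gives C_{D,max}/C_{A0} = (k₁/k₂)^[k₂/(k₂−k₁)].
= (0.240/1.86)^(1.86/(1.86−0.240)) = (0.1290)^(1.148) = 0.09527.
C_{D,max} = 0.09527×4.66 = 0.444 kmol/m³.

0.444 kmol/m³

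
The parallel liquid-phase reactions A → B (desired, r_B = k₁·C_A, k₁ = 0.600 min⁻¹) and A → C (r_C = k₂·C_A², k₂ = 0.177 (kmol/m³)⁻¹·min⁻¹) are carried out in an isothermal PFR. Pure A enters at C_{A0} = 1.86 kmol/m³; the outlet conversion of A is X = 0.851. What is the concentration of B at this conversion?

C_A = C_{A0}(1−X) = 0.2771 kmol/m³.
Along a PFR/batch, dC_B/dC_A = −r_B/(r_B+r_C) = −k₁/(k₁+k₂·C_A).
Integrating from C_{A0} to C_A: C_B = (0.600/0.177)·ln[(0.600+0.177·1.86)/(0.600+0.177·0.277)] = 3.390·ln(0.9292/0.6491) = 1.216 kmol/m³.

1.22 kmol/m³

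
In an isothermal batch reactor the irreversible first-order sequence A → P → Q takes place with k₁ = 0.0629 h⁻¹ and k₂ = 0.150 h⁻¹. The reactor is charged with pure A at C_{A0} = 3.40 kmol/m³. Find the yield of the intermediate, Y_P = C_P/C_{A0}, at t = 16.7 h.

The intermediate concentration in a first-order A→B→C sequence is C_P = k₁C_{A0}(e^(−k₁t) − e^(−k₂t))/(k₂−k₁).
e^(−k₁t) = e^(−0.0629×16.7) = e^(−1.050) = 0.3498; e^(−k₂t) = e^(−2.505) = 0.08168.
C_P = 0.0629×3.40/(0.150−0.0629) × (0.3498−0.08168) = 2.455×0.2681 = 0.6583 kmol/m³.
Y_P = C_P/C_{A0} = 0.6583/3.40 = 0.194.

0.194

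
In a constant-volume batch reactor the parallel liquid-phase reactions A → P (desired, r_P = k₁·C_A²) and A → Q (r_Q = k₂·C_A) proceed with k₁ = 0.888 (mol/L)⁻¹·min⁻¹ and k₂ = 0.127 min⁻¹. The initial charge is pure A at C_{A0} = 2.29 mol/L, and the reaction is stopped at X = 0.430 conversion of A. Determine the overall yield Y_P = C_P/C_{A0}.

C_A = C_{A0}(1−X) = 1.305 mol/L.
Along a PFR/batch, dC_Q/dC_A = −r_Q/(r_P+r_Q) = −k₂/(k₂+k₁·C_A).
Integrating from C_{A0} to C_A: C_Q = (0.127/0.888)·ln[(0.127+0.888·2.29)/(0.127+0.888·1.31)] = 0.1430·ln(2.161/1.286) = 0.07419 mol/L.
Then C_P = (C_{A0}−C_A) − C_Q = 0.9847 − 0.07419 = 0.9105 mol/L.
Y_P = C_P/C_{A0} = 0.9105/2.29 = 0.398.

0.398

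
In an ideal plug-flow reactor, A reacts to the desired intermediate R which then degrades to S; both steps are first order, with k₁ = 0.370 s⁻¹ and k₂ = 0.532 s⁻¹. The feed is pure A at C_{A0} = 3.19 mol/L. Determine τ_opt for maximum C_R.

For first-order series the maximum of C_R occurs at τ_opt = ln(k₂/k₁)/(k₂−k₁).
= ln(0.532/0.370)/(0.532−0.370) = ln(1.438)/0.1620 = 0.3631/0.1620 = 2.24 s.

2.24 s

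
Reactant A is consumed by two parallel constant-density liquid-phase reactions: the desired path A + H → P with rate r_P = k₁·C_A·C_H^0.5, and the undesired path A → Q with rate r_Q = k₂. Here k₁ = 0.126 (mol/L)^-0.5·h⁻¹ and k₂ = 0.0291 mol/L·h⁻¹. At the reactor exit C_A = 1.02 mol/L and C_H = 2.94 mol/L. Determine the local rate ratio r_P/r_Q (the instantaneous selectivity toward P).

7.57

S_{P/Q} = r_P/r_Q = (k₁·C_A·C_H^0.5)/(k₂) = (k₁/k₂)·C_A·C_H^0.5.
= (0.126×1.020×2.940^0.5) / (0.0291) = 0.2204/0.02910 = 7.57.
Since the desired path is higher order in A, keeping C_A high (PFR or concentrated feed) favours P.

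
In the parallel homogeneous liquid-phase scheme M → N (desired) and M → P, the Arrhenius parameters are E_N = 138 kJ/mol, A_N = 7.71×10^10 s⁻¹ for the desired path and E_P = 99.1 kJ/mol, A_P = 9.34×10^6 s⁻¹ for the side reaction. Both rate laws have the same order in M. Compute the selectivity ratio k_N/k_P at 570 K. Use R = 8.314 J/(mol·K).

2.25

With equal orders, S_{N/P} = k_N/k_P = (A_N/A_P)·exp[(E_P−E_N)/(RT)].
(E_P−E_N)/(RT) = (99.1−138)×10³/(8.314×570) = -38900/4739 = -8.209.
k_N/k_P = (7.71×10^10/9.34×10^6)·exp(-8.209) = 8255 × 2.723×10^-4 = 2.25.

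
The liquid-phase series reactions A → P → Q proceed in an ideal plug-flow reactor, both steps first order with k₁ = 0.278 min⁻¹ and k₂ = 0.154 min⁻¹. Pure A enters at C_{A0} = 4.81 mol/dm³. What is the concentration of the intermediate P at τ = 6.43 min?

Solving the coupled first-order balances gives C_P(τ) = [k₁/(k₂−k₁)]·C_{A0}·(e^(−k₁τ) − e^(−k₂τ)).
e^(−k₁τ) = e^(−0.278×6.43) = e^(−1.788) = 0.1674; e^(−k₂τ) = e^(−0.9902) = 0.3715.
C_P = 0.278×4.81/(0.154−0.278) × (0.1674−0.3715) = (-10.78)×(-0.2041) = 2.201 mol/dm³.

2.20 mol/dm³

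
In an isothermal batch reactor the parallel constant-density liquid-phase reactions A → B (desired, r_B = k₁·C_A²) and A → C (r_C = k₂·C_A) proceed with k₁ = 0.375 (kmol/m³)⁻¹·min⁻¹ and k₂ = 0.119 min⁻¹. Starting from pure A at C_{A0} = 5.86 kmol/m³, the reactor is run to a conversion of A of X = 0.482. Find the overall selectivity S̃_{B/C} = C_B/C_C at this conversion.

C_A = C_{A0}(1−X) = 3.035 kmol/m³.
Along a PFR/batch, dC_C/dC_A = −r_C/(r_B+r_C) = −k₂/(k₂+k₁·C_A).
Integrating from C_{A0} to C_A: C_C = (0.119/0.375)·ln[(0.119+0.375·5.86)/(0.119+0.375·3.04)] = 0.3173·ln(2.317/1.257) = 0.1939 kmol/m³.
Then C_B = (C_{A0}−C_A) − C_C = 2.825 − 0.1939 = 2.631 kmol/m³.
S̃_{B/C} = C_B/C_C = 2.631/0.1939 = 13.6.

13.6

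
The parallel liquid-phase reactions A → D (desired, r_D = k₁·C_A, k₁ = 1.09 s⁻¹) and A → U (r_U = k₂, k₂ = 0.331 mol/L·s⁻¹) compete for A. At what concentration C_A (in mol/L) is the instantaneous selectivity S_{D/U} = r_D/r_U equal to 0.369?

S_{D/U} = (k₁/k₂)·C_A ⇒ C_A = S·k₂/k₁.
= 0.369×0.331/1.09 = 0.112 mol/L.

0.112 mol/L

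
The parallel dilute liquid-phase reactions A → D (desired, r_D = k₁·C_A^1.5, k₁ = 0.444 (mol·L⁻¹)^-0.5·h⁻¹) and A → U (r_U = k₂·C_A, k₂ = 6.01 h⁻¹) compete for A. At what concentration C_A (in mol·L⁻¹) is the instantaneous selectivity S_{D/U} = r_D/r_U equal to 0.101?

1.87 mol·L⁻¹

S_{D/U} = (k₁/k₂)·C_A^0.5 ⇒ C_A = (S·k₂/k₁)^(2).
= (0.101×6.01/0.444)^(2) = (1.367)^(2) = 1.87 mol·L⁻¹.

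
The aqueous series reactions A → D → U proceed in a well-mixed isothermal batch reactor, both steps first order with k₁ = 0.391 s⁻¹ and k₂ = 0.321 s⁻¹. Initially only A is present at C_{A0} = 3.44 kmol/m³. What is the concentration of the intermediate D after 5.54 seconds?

Solving the coupled first-order balances gives C_D(t) = [k₁/(k₂−k₁)]·C_{A0}·(e^(−k₁t) − e^(−k₂t)).
e^(−k₁t) = e^(−0.391×5.54) = e^(−2.166) = 0.1146; e^(−k₂t) = e^(−1.778) = 0.1689.
C_D = 0.391×3.44/(0.321−0.391) × (0.1146−0.1689) = (-19.21)×(-0.05430) = 1.043 kmol/m³.

1.04 kmol/m³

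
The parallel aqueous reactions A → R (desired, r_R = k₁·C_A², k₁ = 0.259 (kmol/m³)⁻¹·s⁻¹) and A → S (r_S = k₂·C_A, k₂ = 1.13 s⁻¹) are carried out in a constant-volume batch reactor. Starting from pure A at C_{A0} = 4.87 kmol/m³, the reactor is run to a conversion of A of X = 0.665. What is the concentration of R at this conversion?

1.35 kmol/m³

C_A = C_{A0}(1−X) = 1.631 kmol/m³.
Along a PFR/batch, dC_S/dC_A = −r_S/(r_R+r_S) = −k₂/(k₂+k₁·C_A).
Integrating from C_{A0} to C_A: C_S = (1.13/0.259)·ln[(1.13+0.259·4.87)/(1.13+0.259·1.63)] = 4.363·ln(2.391/1.553) = 1.885 kmol/m³.
Then C_R = (C_{A0}−C_A) − C_S = 3.239 − 1.885 = 1.354 kmol/m³.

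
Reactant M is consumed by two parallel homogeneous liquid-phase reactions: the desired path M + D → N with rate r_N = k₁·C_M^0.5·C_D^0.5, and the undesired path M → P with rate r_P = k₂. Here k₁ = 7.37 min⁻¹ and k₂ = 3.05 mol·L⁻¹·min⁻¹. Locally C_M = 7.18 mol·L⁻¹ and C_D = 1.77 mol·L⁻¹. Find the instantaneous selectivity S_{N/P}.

S_{N/P} = r_N/r_P = (k₁·C_M^0.5·C_D^0.5)/(k₂) = (k₁/k₂)·C_M^0.5·C_D^0.5.
= (7.37×7.180^0.5×1.770^0.5) / (3.05) = 26.27/3.050 = 8.61.
Since the desired path is higher order in M, keeping C_M high (PFR or concentrated feed) favours N.

8.61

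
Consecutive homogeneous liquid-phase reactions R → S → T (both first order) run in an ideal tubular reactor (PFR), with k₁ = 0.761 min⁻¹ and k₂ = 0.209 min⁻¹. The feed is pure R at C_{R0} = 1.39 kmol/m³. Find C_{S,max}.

0.852 kmol/m³

At the optimum, C_{S,max}/C_{R0} = (k₁/k₂)^[k₂/(k₂−k₁)].
= (0.761/0.209)^(0.209/(0.209−0.761)) = (3.641)^(-0.3786) = 0.6131.
C_{S,max} = 0.6131×1.39 = 0.852 kmol/m³.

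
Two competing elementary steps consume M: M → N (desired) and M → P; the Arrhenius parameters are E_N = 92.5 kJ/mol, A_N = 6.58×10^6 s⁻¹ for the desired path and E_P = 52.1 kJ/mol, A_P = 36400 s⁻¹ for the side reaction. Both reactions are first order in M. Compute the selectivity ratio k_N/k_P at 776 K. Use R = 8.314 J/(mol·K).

0.345

k_N/k_P = (A_N/A_P)·exp[−(E_N−E_P)/(RT)] = (A_N/A_P)·exp[(E_P−E_N)/(RT)].
(E_P−E_N)/(RT) = (52.1−92.5)×10³/(8.314×776) = -40400/6452 = -6.262.
k_N/k_P = (6.58×10^6/36400)·exp(-6.262) = 180.8 × 0.001908 = 0.345.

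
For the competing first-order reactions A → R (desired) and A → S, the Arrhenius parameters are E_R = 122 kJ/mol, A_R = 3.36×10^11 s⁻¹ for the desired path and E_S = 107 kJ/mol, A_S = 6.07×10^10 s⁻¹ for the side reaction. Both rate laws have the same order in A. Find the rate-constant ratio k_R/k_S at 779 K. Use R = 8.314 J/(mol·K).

k_R/k_S = (A_R/A_S)·exp[−(E_R−E_S)/(RT)] = (A_R/A_S)·exp[(E_S−E_R)/(RT)].
(E_S−E_R)/(RT) = (107−122)×10³/(8.314×779) = -15000/6477 = -2.316.
k_R/k_S = (3.36×10^11/6.07×10^10)·exp(-2.316) = 5.535 × 0.09866 = 0.546.
Since E_R > E_S, raising the temperature improves selectivity toward R.

0.546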